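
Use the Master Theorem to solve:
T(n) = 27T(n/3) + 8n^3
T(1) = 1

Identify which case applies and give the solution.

a=27, b=3, f(n)=8n^3. log_3(27) = 3. Since c=3 = 3, Case 2 applies: T(n) = Θ(n^log_b(a) · log n) = O(n^3 log n).

Answer: O(n^3 log n) - Case 2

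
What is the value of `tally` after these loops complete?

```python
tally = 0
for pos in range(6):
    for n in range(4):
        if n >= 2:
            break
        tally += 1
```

Inner breaks at 2, outer runs 6 times
`tally` takes the values: 0 → 1 → 2 → 3 → 4 → 5 → 6 → 7 → 8 → 9 → 10 → 11 → 12

Answer: 12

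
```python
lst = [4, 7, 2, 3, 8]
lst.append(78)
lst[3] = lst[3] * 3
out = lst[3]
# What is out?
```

Trace:
`lst = [4, 7, 2, 3, 8]` → lst = [4, 7, 2, 3, 8]
`lst.append(78)` → lst = [4, 7, 2, 3, 8, 78]
`lst[3] = lst[3] * 3` → lst = [4, 7, 2, 9, 8, 78]
`out = lst[3]` → out = 9
So out = 9

Answer: 9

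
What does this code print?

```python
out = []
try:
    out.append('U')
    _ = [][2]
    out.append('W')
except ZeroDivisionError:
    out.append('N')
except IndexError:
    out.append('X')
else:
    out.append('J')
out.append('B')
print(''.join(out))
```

Execution trace: 'U' (try body) → 'X' (except IndexError) → 'B' (after the try/except). Output: UXB

Answer: UXB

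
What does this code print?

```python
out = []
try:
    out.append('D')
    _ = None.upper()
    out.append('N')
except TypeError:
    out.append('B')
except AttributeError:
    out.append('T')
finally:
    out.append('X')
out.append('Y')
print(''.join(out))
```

Execution trace: 'D' (try body) → 'T' (except AttributeError) → 'X' (finally) → 'Y' (after the try/except). Output: DTXY

Answer: DTXY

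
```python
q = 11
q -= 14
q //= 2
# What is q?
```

Trace:
`q = 11` → q = 11
`q -= 14` → q = -3
`q //= 2` → q = -2
So q = -2

Answer: -2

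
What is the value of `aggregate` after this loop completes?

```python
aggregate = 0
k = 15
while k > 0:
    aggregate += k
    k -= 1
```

Sum 15 down to 1
`aggregate` takes the values: 0 → 15 → 29 → 42 → 54 → 65 → 75 → 84 → 92 → 99 → 105 → 110 → 114 → 117 → 119 → 120

Answer: 120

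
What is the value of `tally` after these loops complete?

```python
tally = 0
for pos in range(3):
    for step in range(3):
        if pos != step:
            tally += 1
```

3² - 3 (exclude diagonal)
`tally` takes the values: 0 → 1 → 2 → 3 → 4 → 5 → 6

Answer: 6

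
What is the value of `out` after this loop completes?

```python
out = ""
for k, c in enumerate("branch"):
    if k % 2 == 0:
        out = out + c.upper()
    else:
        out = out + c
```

Uppercase even positions in 'branch'
`out` takes the values: "" → "B" → "Br" → "BrA" → "BrAn" → "BrAnC" → "BrAnCh"

Answer: "BrAnCh"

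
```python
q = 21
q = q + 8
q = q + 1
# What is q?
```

Trace:
`q = 21` → q = 21
`q = q + 8` → q = 29
`q = q + 1` → q = 30
So q = 30

Answer: 30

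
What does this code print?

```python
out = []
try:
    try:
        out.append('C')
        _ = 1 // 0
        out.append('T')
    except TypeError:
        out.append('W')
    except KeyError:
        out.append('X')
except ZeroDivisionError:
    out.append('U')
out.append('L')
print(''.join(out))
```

Execution trace: 'C' (try body) → 'U' (outer except ZeroDivisionError) → 'L' (after the try/except). Output: CUL

Answer: CUL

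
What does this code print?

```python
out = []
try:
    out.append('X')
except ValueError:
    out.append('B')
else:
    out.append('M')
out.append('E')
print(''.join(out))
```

Execution trace: 'X' (try body, no exception) → 'M' (else) → 'E' (after the try/except). Output: XME

Answer: XME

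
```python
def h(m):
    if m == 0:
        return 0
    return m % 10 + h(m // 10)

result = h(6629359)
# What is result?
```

Sum of digits of 6629359: 9 + 5 + 3 + 9 + 2 + 6 + 6 = 40

Answer: 40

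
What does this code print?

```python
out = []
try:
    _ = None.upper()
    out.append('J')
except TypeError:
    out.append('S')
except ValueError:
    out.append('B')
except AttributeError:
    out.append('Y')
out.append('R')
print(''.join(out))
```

Execution trace: 'Y' (except AttributeError) → 'R' (after the try/except). Output: YR

Answer: YR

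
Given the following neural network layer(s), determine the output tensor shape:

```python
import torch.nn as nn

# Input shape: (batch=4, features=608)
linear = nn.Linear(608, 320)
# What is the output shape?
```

Input: (4, 608) -> Output: (4, 320)

Answer: (4, 320)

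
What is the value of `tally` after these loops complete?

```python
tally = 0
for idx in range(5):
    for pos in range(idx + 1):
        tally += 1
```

Triangle: 1 + 2 + ... + 5
`tally` takes the values: 0 → 1 → 2 → 3 → 4 → 5 → 6 → 7 → 8 → 9 → 10 → 11 → 12 → 13 → 14 → 15

Answer: 15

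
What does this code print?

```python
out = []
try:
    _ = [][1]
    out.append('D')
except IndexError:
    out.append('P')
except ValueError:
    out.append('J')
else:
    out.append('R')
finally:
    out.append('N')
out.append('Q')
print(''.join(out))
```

Execution trace: 'P' (except IndexError) → 'N' (finally) → 'Q' (after the try/except). Output: PNQ

Answer: PNQ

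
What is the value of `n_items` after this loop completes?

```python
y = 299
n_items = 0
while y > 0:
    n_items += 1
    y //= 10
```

Count digits by repeated division by 10
`n_items` takes the values: 0 → 1 → 2 → 3

Answer: 3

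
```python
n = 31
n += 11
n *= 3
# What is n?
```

Trace:
`n = 31` → n = 31
`n += 11` → n = 42
`n *= 3` → n = 126
So n = 126

Answer: 126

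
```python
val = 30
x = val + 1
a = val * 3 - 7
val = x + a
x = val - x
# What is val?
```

Trace:
`val = 30` → val = 30
`x = val + 1` → x = 31
`a = val * 3 - 7` → a = 83
`val = x + a` → val = 114
`x = val - x` → x = 83
So val = 114

Answer: 114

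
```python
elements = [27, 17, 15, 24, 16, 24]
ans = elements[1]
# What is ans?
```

Trace:
`elements = [27, 17, 15, 24, 16, 24]` → elements = [27, 17, 15, 24, 16, 24]
`ans = elements[1]` → ans = 17
So ans = 17

Answer: 17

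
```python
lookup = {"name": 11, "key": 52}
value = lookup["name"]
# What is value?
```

Trace:
`lookup = {"name": 11, "key": 52}` → lookup = {'name': 11, 'key': 52}
`value = lookup["name"]` → value = 11
So value = 11

Answer: 11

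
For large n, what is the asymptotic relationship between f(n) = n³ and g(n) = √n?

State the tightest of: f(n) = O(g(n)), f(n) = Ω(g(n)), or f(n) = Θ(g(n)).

n³ vs √n: f(n) = Ω(g(n)) but not O(g(n)) — n³ grows strictly faster than √n.

Answer: f(n) = Ω(g(n)) but not O(g(n)) — n³ grows strictly faster than √n.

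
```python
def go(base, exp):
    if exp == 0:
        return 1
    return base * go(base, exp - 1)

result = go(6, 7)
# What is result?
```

go(6, 7) = 6 * 6 * 6 * 6 * 6 * 6 * 6 = 279936

Answer: 279936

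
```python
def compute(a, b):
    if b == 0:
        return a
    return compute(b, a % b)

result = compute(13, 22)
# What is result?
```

compute(13, 22) -> compute(22, 13) -> compute(13, 9) -> compute(9, 4) -> compute(4, 1) -> compute(1, 0) -> 1

Answer: 1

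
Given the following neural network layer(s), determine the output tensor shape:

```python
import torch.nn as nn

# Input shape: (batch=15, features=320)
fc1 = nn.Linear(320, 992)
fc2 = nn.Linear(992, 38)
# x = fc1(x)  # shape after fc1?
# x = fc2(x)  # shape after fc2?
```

Input: (15, 320) -> after fc1: (15, 992) -> Output: (15, 38)

Answer: (15, 38)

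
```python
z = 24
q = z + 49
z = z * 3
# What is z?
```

Trace:
`z = 24` → z = 24
`q = z + 49` → q = 73
`z = z * 3` → z = 72
So z = 72

Answer: 72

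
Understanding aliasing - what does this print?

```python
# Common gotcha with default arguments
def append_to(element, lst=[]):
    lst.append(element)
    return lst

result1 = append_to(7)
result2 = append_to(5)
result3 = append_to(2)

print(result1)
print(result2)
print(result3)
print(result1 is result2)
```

Key concept: mutable default argument gotcha.
Step by step:
`result1 = append_to(7)` → result1 = [7]
`result2 = append_to(5)` → result1 = [7, 5] (same object as result2); result2 = [7, 5] (same object as result1)
`result3 = append_to(2)` → result1 = [7, 5, 2] (same object as result2, result3); result2 = [7, 5, 2] (same object as result1, result3); result3 = [7, 5, 2] (same object as result1, result2)
`print(result1)` → prints [7, 5, 2]
`print(result2)` → prints [7, 5, 2]
`print(result3)` → prints [7, 5, 2]
`print(result1 is result2)` → prints True

Answer:
[7, 5, 2]
[7, 5, 2]
[7, 5, 2]
True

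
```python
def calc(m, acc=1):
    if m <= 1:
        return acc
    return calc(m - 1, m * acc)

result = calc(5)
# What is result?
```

Accumulator trace (n, acc): (5, 1) -> (4, 5) -> (3, 20) -> (2, 60) -> (1, 120) -> return 120

Answer: 120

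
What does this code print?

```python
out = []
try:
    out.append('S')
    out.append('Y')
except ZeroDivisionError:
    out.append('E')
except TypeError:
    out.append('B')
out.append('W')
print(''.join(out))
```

Execution trace: 'S' (try body) → 'Y' (try body, no exception) → 'W' (after the try/except). Output: SYW

Answer: SYW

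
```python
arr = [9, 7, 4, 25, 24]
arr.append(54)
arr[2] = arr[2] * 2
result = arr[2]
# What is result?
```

Trace:
`arr = [9, 7, 4, 25, 24]` → arr = [9, 7, 4, 25, 24]
`arr.append(54)` → arr = [9, 7, 4, 25, 24, 54]
`arr[2] = arr[2] * 2` → arr = [9, 7, 8, 25, 24, 54]
`result = arr[2]` → result = 8
So result = 8

Answer: 8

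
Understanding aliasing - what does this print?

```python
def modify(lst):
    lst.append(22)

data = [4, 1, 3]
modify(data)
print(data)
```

Key concept: function modifies passed list.
Step by step:
`data = [4, 1, 3]` → data = [4, 1, 3]
`modify(data)` → data = [4, 1, 3, 22]
`print(data)` → prints [4, 1, 3, 22]

Answer: [4, 1, 3, 22]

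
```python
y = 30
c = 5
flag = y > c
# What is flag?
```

Trace:
`y = 30` → y = 30
`c = 5` → c = 5
`flag = y > c` → flag = True
So flag = True

Answer: True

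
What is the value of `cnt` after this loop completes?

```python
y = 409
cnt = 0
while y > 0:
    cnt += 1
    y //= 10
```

Count digits by repeated division by 10
`cnt` takes the values: 0 → 1 → 2 → 3

Answer: 3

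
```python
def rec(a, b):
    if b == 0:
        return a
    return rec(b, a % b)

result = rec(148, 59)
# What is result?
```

rec(148, 59) -> rec(59, 30) -> rec(30, 29) -> rec(29, 1) -> rec(1, 0) -> 1

Answer: 1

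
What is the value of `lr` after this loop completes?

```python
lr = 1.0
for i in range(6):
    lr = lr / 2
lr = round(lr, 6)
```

Halving LR 6 times: 1 / 2^6
`lr` takes the values: 1.0 → 0.5 → 0.25 → 0.125 → 0.0625 → 0.03125 → 0.015625

Answer: 0.015625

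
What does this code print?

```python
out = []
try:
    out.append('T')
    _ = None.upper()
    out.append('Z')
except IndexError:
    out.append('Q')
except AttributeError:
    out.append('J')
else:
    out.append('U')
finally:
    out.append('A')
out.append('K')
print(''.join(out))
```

Execution trace: 'T' (try body) → 'J' (except AttributeError) → 'A' (finally) → 'K' (after the try/except). Output: TJAK

Answer: TJAK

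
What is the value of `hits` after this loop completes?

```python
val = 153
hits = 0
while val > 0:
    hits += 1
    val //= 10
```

Count digits by repeated division by 10
`hits` takes the values: 0 → 1 → 2 → 3

Answer: 3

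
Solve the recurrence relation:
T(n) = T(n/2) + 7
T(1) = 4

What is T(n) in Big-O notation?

Each step divides n by 2 and adds 7. After log_2(n) steps we reach T(1)=4. So T(n) = 7·log_2(n) + 4 = O(log n).

Answer: O(log n)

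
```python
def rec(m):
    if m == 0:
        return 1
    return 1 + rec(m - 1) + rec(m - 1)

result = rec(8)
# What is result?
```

rec(m) = 1 + 2·rec(m-1), rec(0)=1. Closed form: (1+1)·2^8 - 1 = 511.

Answer: 511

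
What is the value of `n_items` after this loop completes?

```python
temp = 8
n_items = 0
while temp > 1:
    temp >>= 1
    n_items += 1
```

Count right shifts until 1
`n_items` takes the values: 0 → 1 → 2 → 3

Answer: 3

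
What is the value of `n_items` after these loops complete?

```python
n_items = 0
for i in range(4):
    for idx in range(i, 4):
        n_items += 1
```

Upper triangle: 4 + 3 + ... + 1
`n_items` takes the values: 0 → 1 → 2 → 3 → 4 → 5 → 6 → 7 → 8 → 9 → 10

Answer: 10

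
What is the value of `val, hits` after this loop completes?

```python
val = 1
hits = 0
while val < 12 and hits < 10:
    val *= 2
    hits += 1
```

Double until >= 12 or 10 iterations
`val, hits` takes the values: (1, 0) → (2, 0) → (2, 1) → (4, 1) → (4, 2) → (8, 2) → (8, 3) → (16, 3) → (16, 4)

Answer: 16, 4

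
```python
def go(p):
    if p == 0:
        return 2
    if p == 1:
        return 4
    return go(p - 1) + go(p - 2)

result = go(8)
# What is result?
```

Build up from base cases: go(0)=2, go(1)=4, go(2)=6, go(3)=10, go(4)=16, go(5)=26, go(6)=42, ..., go(8)=110

Answer: 110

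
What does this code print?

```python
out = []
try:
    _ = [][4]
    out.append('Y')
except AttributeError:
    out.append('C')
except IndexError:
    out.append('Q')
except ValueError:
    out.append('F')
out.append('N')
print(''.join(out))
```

Execution trace: 'Q' (except IndexError) → 'N' (after the try/except). Output: QN

Answer: QN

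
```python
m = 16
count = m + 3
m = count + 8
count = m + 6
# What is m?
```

Trace:
`m = 16` → m = 16
`count = m + 3` → count = 19
`m = count + 8` → m = 27
`count = m + 6` → count = 33
So m = 27

Answer: 27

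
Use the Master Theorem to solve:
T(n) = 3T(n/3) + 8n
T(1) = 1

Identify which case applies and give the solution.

a=3, b=3, f(n)=8n. log_3(3) = 1. Since c=1 = 1, Case 2 applies: T(n) = Θ(n^log_b(a) · log n) = O(n log n).

Answer: O(n log n) - Case 2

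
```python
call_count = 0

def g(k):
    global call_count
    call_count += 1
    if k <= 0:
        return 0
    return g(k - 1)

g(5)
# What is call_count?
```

Linear recursion stepping by 1: 6 calls from k=5 down to ≤0.

Answer: 6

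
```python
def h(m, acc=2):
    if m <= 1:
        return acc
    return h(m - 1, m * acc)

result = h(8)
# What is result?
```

Accumulator trace (n, acc): (8, 2) -> (7, 16) -> (6, 112) -> (5, 672) -> (4, 3360) -> (3, 13440) -> (2, 40320) -> (1, 80640) -> return 80640

Answer: 80640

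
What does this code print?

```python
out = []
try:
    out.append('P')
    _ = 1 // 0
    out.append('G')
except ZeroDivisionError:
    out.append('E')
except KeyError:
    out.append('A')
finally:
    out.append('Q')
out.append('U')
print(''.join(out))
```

Execution trace: 'P' (try body) → 'E' (except ZeroDivisionError) → 'Q' (finally) → 'U' (after the try/except). Output: PEQU

Answer: PEQU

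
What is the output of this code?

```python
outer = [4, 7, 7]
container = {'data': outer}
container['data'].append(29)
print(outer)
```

Key concept: dict holds reference to list.
Step by step:
`outer = [4, 7, 7]` → outer = [4, 7, 7]
`container = {'data': outer}` → container = {'data': [4, 7, 7]}
`container['data'].append(29)` → outer = [4, 7, 7, 29]; container = {'data': [4, 7, 7, 29]}
`print(outer)` → prints [4, 7, 7, 29]

Answer: [4, 7, 7, 29]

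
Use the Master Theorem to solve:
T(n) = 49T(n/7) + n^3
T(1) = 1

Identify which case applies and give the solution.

a=49, b=7, f(n)=n^3. log_7(49) = 2. Since c=3 > 2 and the regularity condition holds (49(n/7)^3 = (49/7^3)n^3 with 49/7^3 < 1), Case 3 applies: T(n) = Θ(f(n)) = O(n^3).

Answer: O(n^3) - Case 3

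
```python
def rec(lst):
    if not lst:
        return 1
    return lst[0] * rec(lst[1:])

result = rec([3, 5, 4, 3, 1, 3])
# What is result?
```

Product over [3, 5, 4, 3, 1, 3] = 3 * 5 * 4 * 3 * 1 * 3 = 540

Answer: 540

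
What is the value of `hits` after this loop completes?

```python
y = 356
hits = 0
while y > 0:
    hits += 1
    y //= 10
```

Count digits by repeated division by 10
`hits` takes the values: 0 → 1 → 2 → 3

Answer: 3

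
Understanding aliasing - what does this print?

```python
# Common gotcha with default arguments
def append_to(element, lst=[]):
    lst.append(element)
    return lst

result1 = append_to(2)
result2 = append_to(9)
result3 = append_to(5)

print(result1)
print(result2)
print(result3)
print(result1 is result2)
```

Key concept: mutable default argument gotcha.
Step by step:
`result1 = append_to(2)` → result1 = [2]
`result2 = append_to(9)` → result1 = [2, 9] (same object as result2); result2 = [2, 9] (same object as result1)
`result3 = append_to(5)` → result1 = [2, 9, 5] (same object as result2, result3); result2 = [2, 9, 5] (same object as result1, result3); result3 = [2, 9, 5] (same object as result1, result2)
`print(result1)` → prints [2, 9, 5]
`print(result2)` → prints [2, 9, 5]
`print(result3)` → prints [2, 9, 5]
`print(result1 is result2)` → prints True

Answer:
[2, 9, 5]
[2, 9, 5]
[2, 9, 5]
True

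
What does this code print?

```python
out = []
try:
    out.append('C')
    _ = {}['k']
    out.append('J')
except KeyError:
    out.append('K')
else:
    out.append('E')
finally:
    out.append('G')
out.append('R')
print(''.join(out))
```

Execution trace: 'C' (try body) → 'K' (except KeyError) → 'G' (finally) → 'R' (after the try/except). Output: CKGR

Answer: CKGR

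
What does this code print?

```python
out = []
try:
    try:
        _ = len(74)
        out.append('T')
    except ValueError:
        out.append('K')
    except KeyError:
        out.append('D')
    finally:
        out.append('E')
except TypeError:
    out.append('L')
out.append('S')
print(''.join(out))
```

Execution trace: 'E' (finally) → 'L' (outer except TypeError) → 'S' (after the try/except). Output: ELS

Answer: ELS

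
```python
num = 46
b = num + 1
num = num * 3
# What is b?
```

Trace:
`num = 46` → num = 46
`b = num + 1` → b = 47
`num = num * 3` → num = 138
So b = 47

Answer: 47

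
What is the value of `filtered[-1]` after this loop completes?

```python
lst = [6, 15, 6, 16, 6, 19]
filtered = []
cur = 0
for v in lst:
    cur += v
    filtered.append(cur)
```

Cumulative sum ends at 68
`filtered` takes the values: [] → [6] → [6, 21] → [6, 21, 27] → [6, 21, 27, 43] → [6, 21, 27, 43, 49] → [6, 21, 27, 43, 49, 68]
So `filtered[-1]` = 68

Answer: 68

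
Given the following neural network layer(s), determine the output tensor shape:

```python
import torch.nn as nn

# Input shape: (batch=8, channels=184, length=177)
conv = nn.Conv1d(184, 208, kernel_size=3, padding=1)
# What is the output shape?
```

Input: (8, 184, 177) -> Output: (8, 208, 177)

Answer: (8, 208, 177)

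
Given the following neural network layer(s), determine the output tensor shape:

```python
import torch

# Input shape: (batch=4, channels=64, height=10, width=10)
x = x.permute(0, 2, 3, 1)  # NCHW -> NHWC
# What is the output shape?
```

Input: (4, 64, 10, 10) -> Output: (4, 10, 10, 64)

Answer: (4, 10, 10, 64)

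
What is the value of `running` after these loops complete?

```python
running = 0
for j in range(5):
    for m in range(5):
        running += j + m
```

Sum of all j+m for j,m in 5x5
`running` takes the values: 0 → 1 → 3 → 6 → 10 → 11 → 13 → 16 → 20 → 25 → 27 → 30 → 34 → 39 → 45 → 48 → 52 → 57 → 63 → 70 → 74 → 79 → 85 → 92 → 100

Answer: 100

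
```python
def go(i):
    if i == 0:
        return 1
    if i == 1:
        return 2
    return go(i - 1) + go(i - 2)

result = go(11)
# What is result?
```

Build up from base cases: go(0)=1, go(1)=2, go(2)=3, go(3)=5, go(4)=8, go(5)=13, go(6)=21, ..., go(11)=233

Answer: 233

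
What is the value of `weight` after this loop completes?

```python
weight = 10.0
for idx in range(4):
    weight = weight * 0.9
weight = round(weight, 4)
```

Exponential decay: 10.0 * 0.9^4
`weight` takes the values: 10.0 → 9.0 → 8.1 → 7.29 → 6.561

Answer: 6.561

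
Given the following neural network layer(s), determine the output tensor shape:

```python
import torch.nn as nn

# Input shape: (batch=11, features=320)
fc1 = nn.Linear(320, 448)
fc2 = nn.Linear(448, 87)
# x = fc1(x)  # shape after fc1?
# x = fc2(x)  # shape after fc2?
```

Input: (11, 320) -> after fc1: (11, 448) -> Output: (11, 87)

Answer: (11, 87)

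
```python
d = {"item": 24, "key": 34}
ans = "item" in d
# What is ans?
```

Trace:
`d = {"item": 24, "key": 34}` → d = {'item': 24, 'key': 34}
`ans = "item" in d` → ans = True
So ans = True

Answer: True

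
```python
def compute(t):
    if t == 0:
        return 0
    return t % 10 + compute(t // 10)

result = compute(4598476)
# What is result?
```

Sum of digits of 4598476: 6 + 7 + 4 + 8 + 9 + 5 + 4 = 43

Answer: 43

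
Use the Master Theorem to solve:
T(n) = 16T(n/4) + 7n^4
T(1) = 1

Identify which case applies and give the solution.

a=16, b=4, f(n)=7n^4. log_4(16) = 2. Since c=4 > 2 and the regularity condition holds (16(n/4)^4 = (16/4^4)n^4 with 16/4^4 < 1), Case 3 applies: T(n) = Θ(f(n)) = O(n^4).

Answer: O(n^4) - Case 3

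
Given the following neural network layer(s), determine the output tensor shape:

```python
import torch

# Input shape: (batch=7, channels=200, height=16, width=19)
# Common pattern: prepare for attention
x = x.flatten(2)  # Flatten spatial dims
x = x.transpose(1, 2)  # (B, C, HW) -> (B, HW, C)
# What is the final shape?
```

Input: (7, 200, 16, 19) -> after flatten(2): (7, 200, 304) -> Output: (7, 304, 200)

Answer: (7, 304, 200)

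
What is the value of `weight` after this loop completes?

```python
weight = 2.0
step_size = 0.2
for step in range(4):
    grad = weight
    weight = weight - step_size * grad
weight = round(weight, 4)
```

Gradient descent: w = 2.0 * (1 - 0.2)^4
`weight` takes the values: 2.0 → 1.6 → 1.28 → 1.024 → 0.8192

Answer: 0.8192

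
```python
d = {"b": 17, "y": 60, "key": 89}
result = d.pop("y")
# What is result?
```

Trace:
`d = {"b": 17, "y": 60, "key": 89}` → d = {'b': 17, 'y': 60, 'key': 89}
`result = d.pop("y")` → d = {'b': 17, 'key': 89}; result = 60
So result = 60

Answer: 60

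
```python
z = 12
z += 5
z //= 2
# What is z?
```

Trace:
`z = 12` → z = 12
`z += 5` → z = 17
`z //= 2` → z = 8
So z = 8

Answer: 8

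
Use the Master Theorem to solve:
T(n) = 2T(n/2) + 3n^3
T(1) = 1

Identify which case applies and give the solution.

a=2, b=2, f(n)=3n^3. log_2(2) = 1. Since c=3 > 1 and the regularity condition holds (2(n/2)^3 = (2/2^3)n^3 with 2/2^3 < 1), Case 3 applies: T(n) = Θ(f(n)) = O(n^3).

Answer: O(n^3) - Case 3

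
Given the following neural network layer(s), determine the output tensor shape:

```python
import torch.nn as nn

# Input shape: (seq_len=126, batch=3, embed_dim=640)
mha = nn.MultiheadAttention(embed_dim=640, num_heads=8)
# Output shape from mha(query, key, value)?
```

Input: (126, 3, 640) -> Output: (126, 3, 640)

Answer: (126, 3, 640)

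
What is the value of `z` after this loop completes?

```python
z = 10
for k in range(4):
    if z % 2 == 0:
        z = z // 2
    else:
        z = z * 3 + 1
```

Collatz-style transformation from 10
`z` takes the values: 10 → 5 → 16 → 8 → 4

Answer: 4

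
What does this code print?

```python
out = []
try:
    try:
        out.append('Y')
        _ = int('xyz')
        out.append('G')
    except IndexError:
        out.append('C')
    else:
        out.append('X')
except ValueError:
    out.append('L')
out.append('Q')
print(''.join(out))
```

Execution trace: 'Y' (try body) → 'L' (outer except ValueError) → 'Q' (after the try/except). Output: YLQ

Answer: YLQ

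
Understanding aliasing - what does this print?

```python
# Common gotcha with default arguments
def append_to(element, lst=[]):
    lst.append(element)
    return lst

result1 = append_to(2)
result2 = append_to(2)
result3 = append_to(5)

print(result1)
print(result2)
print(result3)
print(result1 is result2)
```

Key concept: mutable default argument gotcha.
Step by step:
`result1 = append_to(2)` → result1 = [2]
`result2 = append_to(2)` → result1 = [2, 2] (same object as result2); result2 = [2, 2] (same object as result1)
`result3 = append_to(5)` → result1 = [2, 2, 5] (same object as result2, result3); result2 = [2, 2, 5] (same object as result1, result3); result3 = [2, 2, 5] (same object as result1, result2)
`print(result1)` → prints [2, 2, 5]
`print(result2)` → prints [2, 2, 5]
`print(result3)` → prints [2, 2, 5]
`print(result1 is result2)` → prints True

Answer:
[2, 2, 5]
[2, 2, 5]
[2, 2, 5]
True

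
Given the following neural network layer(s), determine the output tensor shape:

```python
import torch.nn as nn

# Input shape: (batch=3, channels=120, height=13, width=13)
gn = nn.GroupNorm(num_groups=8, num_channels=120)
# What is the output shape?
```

Input: (3, 120, 13, 13) -> Output: (3, 120, 13, 13)

Answer: (3, 120, 13, 13)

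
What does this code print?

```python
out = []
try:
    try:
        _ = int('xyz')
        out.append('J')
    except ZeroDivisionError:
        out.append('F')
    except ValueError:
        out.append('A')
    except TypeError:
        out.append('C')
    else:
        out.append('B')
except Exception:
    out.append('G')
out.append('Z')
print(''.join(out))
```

Execution trace: 'A' (inner except ValueError) → 'Z' (after the try/except). Output: AZ

Answer: AZ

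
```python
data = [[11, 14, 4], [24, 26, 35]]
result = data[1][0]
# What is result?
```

Trace:
`data = [[11, 14, 4], [24, 26, 35]]` → data = [[11, 14, 4], [24, 26, 35]]
`result = data[1][0]` → result = 24
So result = 24

Answer: 24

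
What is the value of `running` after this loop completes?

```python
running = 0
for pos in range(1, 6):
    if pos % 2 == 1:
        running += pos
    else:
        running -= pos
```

Add odd, subtract even
`running` takes the values: 0 → 1 → -1 → 2 → -2 → 3

Answer: 3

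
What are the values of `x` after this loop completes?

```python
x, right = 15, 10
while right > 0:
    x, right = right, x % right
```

GCD of 15 and 10
`x` takes the values: 15 → 10 → 5

Answer: 5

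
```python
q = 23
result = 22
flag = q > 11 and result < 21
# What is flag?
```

Trace:
`q = 23` → q = 23
`result = 22` → result = 22
`flag = q > 11 and result < 21` → flag = False
So flag = False

Answer: False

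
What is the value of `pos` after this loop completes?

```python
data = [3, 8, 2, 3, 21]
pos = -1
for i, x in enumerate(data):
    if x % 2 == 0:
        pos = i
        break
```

First even number index in [3, 8, 2, 3, 21]
`pos` takes the values: -1 → 1

Answer: 1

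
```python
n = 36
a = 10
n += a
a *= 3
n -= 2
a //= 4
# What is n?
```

Trace:
`n = 36` → n = 36
`a = 10` → a = 10
`n += a` → n = 46
`a *= 3` → a = 30
`n -= 2` → n = 44
`a //= 4` → a = 7
So n = 44

Answer: 44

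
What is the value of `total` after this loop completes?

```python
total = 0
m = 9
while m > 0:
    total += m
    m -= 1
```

Sum 9 down to 1
`total` takes the values: 0 → 9 → 17 → 24 → 30 → 35 → 39 → 42 → 44 → 45

Answer: 45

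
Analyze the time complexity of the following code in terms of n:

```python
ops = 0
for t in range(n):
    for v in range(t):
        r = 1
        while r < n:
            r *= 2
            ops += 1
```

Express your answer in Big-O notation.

Each loop level contributes: n × n × log n. Multiplying the contributions gives O(n^2 log n).

Answer: O(n^2 log n)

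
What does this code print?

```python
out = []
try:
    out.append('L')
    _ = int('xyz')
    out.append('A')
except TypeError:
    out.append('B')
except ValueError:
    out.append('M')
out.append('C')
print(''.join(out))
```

Execution trace: 'L' (try body) → 'M' (except ValueError) → 'C' (after the try/except). Output: LMC

Answer: LMC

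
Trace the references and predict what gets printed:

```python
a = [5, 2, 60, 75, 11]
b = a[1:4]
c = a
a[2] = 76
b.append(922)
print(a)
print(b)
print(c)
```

Key concept: slice vs alias.
Step by step:
`a = [5, 2, 60, 75, 11]` → a = [5, 2, 60, 75, 11]
`b = a[1:4]` → b = [2, 60, 75]
`c = a` → c = [5, 2, 60, 75, 11] (same object as a)
`a[2] = 76` → a = [5, 2, 76, 75, 11] (same object as c); c = [5, 2, 76, 75, 11] (same object as a)
`b.append(922)` → b = [2, 60, 75, 922]
`print(a)` → prints [5, 2, 76, 75, 11]
`print(b)` → prints [2, 60, 75, 922]
`print(c)` → prints [5, 2, 76, 75, 11]

Answer:
[5, 2, 76, 75, 11]
[2, 60, 75, 922]
[5, 2, 76, 75, 11]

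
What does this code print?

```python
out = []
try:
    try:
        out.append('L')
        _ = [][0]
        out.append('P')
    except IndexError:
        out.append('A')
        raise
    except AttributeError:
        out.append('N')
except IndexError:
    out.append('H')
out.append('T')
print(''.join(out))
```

Execution trace: 'L' (inner try body) → 'A' (inner except IndexError) → 'H' (outer except IndexError) → 'T' (after the try/except). Output: LAHT

Answer: LAHT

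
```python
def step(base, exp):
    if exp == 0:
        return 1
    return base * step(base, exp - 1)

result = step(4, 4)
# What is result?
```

step(4, 4) = 4 * 4 * 4 * 4 = 256

Answer: 256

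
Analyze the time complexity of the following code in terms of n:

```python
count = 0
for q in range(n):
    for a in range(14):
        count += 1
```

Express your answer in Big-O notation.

Each loop level contributes: n × 1. Multiplying the contributions gives O(n).

Answer: O(n)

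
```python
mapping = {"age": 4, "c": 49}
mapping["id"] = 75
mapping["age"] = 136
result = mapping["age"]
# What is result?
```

Trace:
`mapping = {"age": 4, "c": 49}` → mapping = {'age': 4, 'c': 49}
`mapping["id"] = 75` → mapping = {'age': 4, 'c': 49, 'id': 75}
`mapping["age"] = 136` → mapping = {'age': 136, 'c': 49, 'id': 75}
`result = mapping["age"]` → result = 136
So result = 136

Answer: 136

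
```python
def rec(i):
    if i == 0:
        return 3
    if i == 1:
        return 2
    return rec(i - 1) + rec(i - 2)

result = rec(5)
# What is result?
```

Build up from base cases: rec(0)=3, rec(1)=2, rec(2)=5, rec(3)=7, rec(4)=12, rec(5)=19

Answer: 19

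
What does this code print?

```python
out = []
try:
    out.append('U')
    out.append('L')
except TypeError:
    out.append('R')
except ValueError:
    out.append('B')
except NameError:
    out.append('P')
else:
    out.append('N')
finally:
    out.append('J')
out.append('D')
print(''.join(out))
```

Execution trace: 'U' (try body) → 'L' (try body, no exception) → 'N' (else) → 'J' (finally) → 'D' (after the try/except). Output: ULNJD

Answer: ULNJD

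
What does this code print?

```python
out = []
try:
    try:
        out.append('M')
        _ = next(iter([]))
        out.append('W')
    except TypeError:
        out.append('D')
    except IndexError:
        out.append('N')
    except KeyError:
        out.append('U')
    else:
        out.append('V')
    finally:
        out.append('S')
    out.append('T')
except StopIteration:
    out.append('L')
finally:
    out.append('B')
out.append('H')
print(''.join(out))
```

Execution trace: 'M' (inner try body) → 'S' (inner finally) → 'L' (except StopIteration) → 'B' (finally) → 'H' (after the try/except). Output: MSLBH

Answer: MSLBH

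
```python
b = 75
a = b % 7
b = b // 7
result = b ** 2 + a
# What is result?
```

Trace:
`b = 75` → b = 75
`a = b % 7` → a = 5
`b = b // 7` → b = 10
`result = b ** 2 + a` → result = 105
So result = 105

Answer: 105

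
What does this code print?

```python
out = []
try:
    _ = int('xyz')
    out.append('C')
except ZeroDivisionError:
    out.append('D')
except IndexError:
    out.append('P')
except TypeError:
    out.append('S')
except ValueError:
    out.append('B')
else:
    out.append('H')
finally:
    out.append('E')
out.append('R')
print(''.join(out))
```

Execution trace: 'B' (except ValueError) → 'E' (finally) → 'R' (after the try/except). Output: BER

Answer: BER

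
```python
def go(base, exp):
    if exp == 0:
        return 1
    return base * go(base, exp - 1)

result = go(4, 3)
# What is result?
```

go(4, 3) = 4 * 4 * 4 = 64

Answer: 64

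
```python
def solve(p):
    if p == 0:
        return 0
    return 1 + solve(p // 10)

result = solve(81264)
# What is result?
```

Count of digits of 81264: 5

Answer: 5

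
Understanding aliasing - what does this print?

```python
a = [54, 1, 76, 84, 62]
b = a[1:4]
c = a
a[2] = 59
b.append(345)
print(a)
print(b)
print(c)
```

Key concept: slice vs alias.
Step by step:
`a = [54, 1, 76, 84, 62]` → a = [54, 1, 76, 84, 62]
`b = a[1:4]` → b = [1, 76, 84]
`c = a` → c = [54, 1, 76, 84, 62] (same object as a)
`a[2] = 59` → a = [54, 1, 59, 84, 62] (same object as c); c = [54, 1, 59, 84, 62] (same object as a)
`b.append(345)` → b = [1, 76, 84, 345]
`print(a)` → prints [54, 1, 59, 84, 62]
`print(b)` → prints [1, 76, 84, 345]
`print(c)` → prints [54, 1, 59, 84, 62]

Answer:
[54, 1, 59, 84, 62]
[1, 76, 84, 345]
[54, 1, 59, 84, 62]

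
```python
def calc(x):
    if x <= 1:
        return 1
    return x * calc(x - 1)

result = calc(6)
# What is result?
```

calc(6) = 6 * 5 * 4 * 3 * 2 * 1 = 720

Answer: 720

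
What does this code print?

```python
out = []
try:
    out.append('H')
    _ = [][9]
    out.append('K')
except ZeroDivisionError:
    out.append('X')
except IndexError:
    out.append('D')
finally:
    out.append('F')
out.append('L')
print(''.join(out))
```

Execution trace: 'H' (try body) → 'D' (except IndexError) → 'F' (finally) → 'L' (after the try/except). Output: HDFL

Answer: HDFL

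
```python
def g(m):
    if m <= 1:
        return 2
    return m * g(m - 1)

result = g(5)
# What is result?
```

g(5) = 5 * 4 * 3 * 2 * 2 = 240

Answer: 240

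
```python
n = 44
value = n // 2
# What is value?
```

Trace:
`n = 44` → n = 44
`value = n // 2` → value = 22
So value = 22

Answer: 22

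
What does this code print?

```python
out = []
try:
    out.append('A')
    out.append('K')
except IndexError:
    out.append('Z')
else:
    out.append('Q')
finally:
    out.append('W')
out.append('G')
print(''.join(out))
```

Execution trace: 'A' (try body) → 'K' (try body, no exception) → 'Q' (else) → 'W' (finally) → 'G' (after the try/except). Output: AKQWG

Answer: AKQWG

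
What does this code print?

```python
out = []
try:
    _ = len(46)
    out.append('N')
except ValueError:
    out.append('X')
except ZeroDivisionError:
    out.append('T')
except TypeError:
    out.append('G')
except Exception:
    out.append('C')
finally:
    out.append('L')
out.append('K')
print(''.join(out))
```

Execution trace: 'G' (except TypeError) → 'L' (finally) → 'K' (after the try/except). Output: GLK

Answer: GLK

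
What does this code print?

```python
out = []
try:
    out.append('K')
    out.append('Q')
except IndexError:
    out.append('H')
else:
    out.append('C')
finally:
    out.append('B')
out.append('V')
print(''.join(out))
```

Execution trace: 'K' (try body) → 'Q' (try body, no exception) → 'C' (else) → 'B' (finally) → 'V' (after the try/except). Output: KQCBV

Answer: KQCBV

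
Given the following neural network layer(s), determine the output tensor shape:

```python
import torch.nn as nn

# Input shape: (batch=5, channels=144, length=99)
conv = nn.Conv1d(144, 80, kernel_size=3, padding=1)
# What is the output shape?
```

Input: (5, 144, 99) -> Output: (5, 80, 99)

Answer: (5, 80, 99)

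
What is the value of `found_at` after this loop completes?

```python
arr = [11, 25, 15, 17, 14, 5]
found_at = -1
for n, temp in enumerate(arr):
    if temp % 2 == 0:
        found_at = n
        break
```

First even number index in [11, 25, 15, 17, 14, 5]
`found_at` takes the values: -1 → 4

Answer: 4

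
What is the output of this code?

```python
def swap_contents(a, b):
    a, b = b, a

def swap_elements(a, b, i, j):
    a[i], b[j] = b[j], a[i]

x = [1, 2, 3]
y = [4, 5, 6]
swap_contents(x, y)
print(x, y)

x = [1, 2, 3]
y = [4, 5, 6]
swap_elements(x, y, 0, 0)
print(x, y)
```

Key concept: parameter rebinding vs mutation.
Step by step:
`x = [1, 2, 3]` → x = [1, 2, 3]
`y = [4, 5, 6]` → y = [4, 5, 6]
`swap_contents(x, y)` → no visible change to tracked variables
`print(x, y)` → prints [1, 2, 3] [4, 5, 6]
`x = [1, 2, 3]` → x = [1, 2, 3]
`y = [4, 5, 6]` → y = [4, 5, 6]
`swap_elements(x, y, 0, 0)` → x = [4, 2, 3]; y = [1, 5, 6]
`print(x, y)` → prints [4, 2, 3] [1, 5, 6]

Answer:
[1, 2, 3] [4, 5, 6]
[4, 2, 3] [1, 5, 6]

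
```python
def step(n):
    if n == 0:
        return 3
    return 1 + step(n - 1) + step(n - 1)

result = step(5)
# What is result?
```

step(n) = 1 + 2·step(n-1), step(0)=3. Closed form: (3+1)·2^5 - 1 = 127.

Answer: 127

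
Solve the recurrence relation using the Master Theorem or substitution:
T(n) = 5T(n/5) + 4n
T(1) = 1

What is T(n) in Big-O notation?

By Master Theorem: a=5, b=5, f(n)=4n. Since log_5(5) = 1 and f(n) = Θ(n^1), Case 2 applies. T(n) = O(n log n).

Answer: O(n log n)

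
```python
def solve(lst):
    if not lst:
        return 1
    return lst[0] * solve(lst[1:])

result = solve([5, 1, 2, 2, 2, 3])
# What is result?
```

Product over [5, 1, 2, 2, 2, 3] = 5 * 1 * 2 * 2 * 2 * 3 = 120

Answer: 120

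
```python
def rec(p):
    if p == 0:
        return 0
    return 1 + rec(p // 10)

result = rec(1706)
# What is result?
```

Count of digits of 1706: 4

Answer: 4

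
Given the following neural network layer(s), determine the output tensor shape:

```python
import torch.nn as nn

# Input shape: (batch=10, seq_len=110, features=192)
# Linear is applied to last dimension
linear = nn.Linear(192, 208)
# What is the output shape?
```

Input: (10, 110, 192) -> Output: (10, 110, 208)

Answer: (10, 110, 208)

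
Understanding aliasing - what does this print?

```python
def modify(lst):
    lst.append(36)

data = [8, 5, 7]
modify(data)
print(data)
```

Key concept: function modifies passed list.
Step by step:
`data = [8, 5, 7]` → data = [8, 5, 7]
`modify(data)` → data = [8, 5, 7, 36]
`print(data)` → prints [8, 5, 7, 36]

Answer: [8, 5, 7, 36]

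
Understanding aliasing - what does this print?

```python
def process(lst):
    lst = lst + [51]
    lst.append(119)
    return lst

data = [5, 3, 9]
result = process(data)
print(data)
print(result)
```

Key concept: rebinding parameter vs mutation.
Step by step:
`data = [5, 3, 9]` → data = [5, 3, 9]
`result = process(data)` → result = [5, 3, 9, 51, 119]
`print(data)` → prints [5, 3, 9]
`print(result)` → prints [5, 3, 9, 51, 119]

Answer:
[5, 3, 9]
[5, 3, 9, 51, 119]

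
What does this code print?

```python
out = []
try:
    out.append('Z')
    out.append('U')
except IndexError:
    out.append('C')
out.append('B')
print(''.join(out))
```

Execution trace: 'Z' (try body) → 'U' (try body, no exception) → 'B' (after the try/except). Output: ZUB

Answer: ZUB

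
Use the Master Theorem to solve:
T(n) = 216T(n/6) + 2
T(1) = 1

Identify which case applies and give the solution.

a=216, b=6, f(n)=2. log_6(216) = 3. Since c=0 < 3, Case 1 applies: T(n) = Θ(n^log_b(a)) = O(n^3).

Answer: O(n^3) - Case 1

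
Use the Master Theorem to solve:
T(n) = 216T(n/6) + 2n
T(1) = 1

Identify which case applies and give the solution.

a=216, b=6, f(n)=2n. log_6(216) = 3. Since c=1 < 3, Case 1 applies: T(n) = Θ(n^log_b(a)) = O(n^3).

Answer: O(n^3) - Case 1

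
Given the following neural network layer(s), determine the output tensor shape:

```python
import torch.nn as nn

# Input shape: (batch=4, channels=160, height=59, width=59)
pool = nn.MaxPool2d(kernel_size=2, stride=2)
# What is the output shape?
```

Input: (4, 160, 59, 59) -> Output: (4, 160, 29, 29)

Answer: (4, 160, 29, 29)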